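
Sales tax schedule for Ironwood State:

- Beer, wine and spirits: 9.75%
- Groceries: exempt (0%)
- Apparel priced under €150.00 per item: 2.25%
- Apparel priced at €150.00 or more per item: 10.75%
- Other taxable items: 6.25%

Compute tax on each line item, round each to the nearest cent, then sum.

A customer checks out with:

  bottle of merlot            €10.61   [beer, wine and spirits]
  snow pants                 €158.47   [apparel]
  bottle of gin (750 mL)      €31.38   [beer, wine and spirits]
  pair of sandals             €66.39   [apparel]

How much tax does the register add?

€22.62

Bottle of merlot €10.61: beer, wine and spirits → 9.75% → €1.03
Snow pants €158.47: apparel, €150.00 or more → 10.75% → €17.04
Bottle of gin (750 mL) €31.38: beer, wine and spirits → 9.75% → €3.06
Pair of sandals €66.39: apparel, under €150.00 → 2.25% → €1.49
Total tax = €1.03 + €17.04 + €3.06 + €1.49 = €22.62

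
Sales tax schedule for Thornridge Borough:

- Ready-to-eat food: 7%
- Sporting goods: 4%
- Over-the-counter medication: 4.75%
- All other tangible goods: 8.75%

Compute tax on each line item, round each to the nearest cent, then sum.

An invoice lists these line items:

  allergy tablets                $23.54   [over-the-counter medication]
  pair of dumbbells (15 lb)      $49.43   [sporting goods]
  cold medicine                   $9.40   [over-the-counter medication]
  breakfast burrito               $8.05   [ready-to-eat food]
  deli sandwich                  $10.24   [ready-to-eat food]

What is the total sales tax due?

Allergy tablets $23.54: over-the-counter medication → 4.75% → $1.12
Pair of dumbbells (15 lb) $49.43: sporting goods → 4% → $1.98
Cold medicine $9.40: over-the-counter medication → 4.75% → $0.45
Breakfast burrito $8.05: ready-to-eat food → 7% → $0.56
Deli sandwich $10.24: ready-to-eat food → 7% → $0.72
Total tax = $1.12 + $1.98 + $0.45 + $0.56 + $0.72 = $4.83

$4.83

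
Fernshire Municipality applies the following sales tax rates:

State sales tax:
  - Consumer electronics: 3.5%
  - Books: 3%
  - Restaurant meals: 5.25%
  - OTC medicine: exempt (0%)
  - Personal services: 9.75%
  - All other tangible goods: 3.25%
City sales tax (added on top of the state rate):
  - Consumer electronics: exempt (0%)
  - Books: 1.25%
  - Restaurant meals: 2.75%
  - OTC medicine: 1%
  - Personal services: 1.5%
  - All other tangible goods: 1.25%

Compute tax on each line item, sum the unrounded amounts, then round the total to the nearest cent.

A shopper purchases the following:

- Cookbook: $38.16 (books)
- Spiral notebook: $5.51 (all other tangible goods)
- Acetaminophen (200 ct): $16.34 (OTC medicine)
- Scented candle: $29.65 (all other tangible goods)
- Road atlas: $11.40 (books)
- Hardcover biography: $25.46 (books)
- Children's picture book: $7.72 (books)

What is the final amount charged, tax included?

Cookbook $38.16: books → 3% + 1.25% city = 4.25% → $1.6218
Spiral notebook $5.51: all other tangible goods → 3.25% + 1.25% city = 4.5% → $0.24795
Acetaminophen (200 ct) $16.34: OTC medicine → 0% + 1% city = 1% → $0.1634
Scented candle $29.65: all other tangible goods → 3.25% + 1.25% city = 4.5% → $1.33425
Road atlas $11.40: books → 3% + 1.25% city = 4.25% → $0.4845
Hardcover biography $25.46: books → 3% + 1.25% city = 4.25% → $1.08205
Children's picture book $7.72: books → 3% + 1.25% city = 4.25% → $0.3281
Subtotal = $134.24; unrounded tax = $5.26205 → $5.26; total due = $139.50

$139.50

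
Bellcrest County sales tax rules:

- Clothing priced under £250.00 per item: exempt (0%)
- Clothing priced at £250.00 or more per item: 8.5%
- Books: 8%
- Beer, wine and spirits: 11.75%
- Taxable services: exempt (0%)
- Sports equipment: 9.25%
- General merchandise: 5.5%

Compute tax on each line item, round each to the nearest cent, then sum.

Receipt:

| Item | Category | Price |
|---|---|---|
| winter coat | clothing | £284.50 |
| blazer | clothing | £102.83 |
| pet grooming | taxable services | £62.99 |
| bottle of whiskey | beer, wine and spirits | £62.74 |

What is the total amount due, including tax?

Winter coat £284.50: clothing, £250.00 or more → 8.5% → £24.18
Blazer £102.83: clothing, under £250.00 → 0% → £0.00
Pet grooming £62.99: taxable services → 0% → £0.00
Bottle of whiskey £62.74: beer, wine and spirits → 11.75% → £7.37
Subtotal = £513.06; tax = £31.55; total due = £544.61

£544.61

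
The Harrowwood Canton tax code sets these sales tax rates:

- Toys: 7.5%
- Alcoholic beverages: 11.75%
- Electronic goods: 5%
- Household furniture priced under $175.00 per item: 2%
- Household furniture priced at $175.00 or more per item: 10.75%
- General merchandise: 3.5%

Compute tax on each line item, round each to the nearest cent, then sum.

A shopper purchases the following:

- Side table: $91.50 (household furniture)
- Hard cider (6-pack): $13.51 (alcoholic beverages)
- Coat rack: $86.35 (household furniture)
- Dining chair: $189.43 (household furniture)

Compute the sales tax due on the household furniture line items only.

$23.92

Side table $91.50: household furniture, under $175.00 → 2% → $1.83
Coat rack $86.35: household furniture, under $175.00 → 2% → $1.73
Dining chair $189.43: household furniture, $175.00 or more → 10.75% → $20.36
Tax on household furniture = $1.83 + $1.73 + $20.36 = $23.92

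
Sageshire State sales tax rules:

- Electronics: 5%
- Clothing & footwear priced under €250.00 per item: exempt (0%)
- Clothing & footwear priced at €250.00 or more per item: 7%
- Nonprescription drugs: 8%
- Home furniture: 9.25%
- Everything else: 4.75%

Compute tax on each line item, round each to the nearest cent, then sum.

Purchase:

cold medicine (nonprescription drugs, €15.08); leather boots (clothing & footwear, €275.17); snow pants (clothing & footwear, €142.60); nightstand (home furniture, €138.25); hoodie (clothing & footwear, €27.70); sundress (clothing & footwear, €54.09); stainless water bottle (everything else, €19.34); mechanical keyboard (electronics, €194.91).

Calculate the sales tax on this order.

€43.93

Cold medicine €15.08: nonprescription drugs → 8% → €1.21
Leather boots €275.17: clothing & footwear, €250.00 or more → 7% → €19.26
Snow pants €142.60: clothing & footwear, under €250.00 → 0% → €0.00
Nightstand €138.25: home furniture → 9.25% → €12.79
Hoodie €27.70: clothing & footwear, under €250.00 → 0% → €0.00
Sundress €54.09: clothing & footwear, under €250.00 → 0% → €0.00
Stainless water bottle €19.34: everything else → 4.75% → €0.92
Mechanical keyboard €194.91: electronics → 5% → €9.75
Total tax = €1.21 + €19.26 + €12.79 + €0.92 + €9.75 = €43.93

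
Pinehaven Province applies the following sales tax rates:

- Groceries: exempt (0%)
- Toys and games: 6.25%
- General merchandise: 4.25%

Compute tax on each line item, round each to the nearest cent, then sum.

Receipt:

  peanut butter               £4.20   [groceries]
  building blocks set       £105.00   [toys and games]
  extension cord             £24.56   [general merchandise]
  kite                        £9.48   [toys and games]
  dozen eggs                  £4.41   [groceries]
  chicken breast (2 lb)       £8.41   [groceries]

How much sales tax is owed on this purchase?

£8.19

Peanut butter £4.20: groceries → 0% → £0.00
Building blocks set £105.00: toys and games → 6.25% → £6.56
Extension cord £24.56: general merchandise → 4.25% → £1.04
Kite £9.48: toys and games → 6.25% → £0.59
Dozen eggs £4.41: groceries → 0% → £0.00
Chicken breast (2 lb) £8.41: groceries → 0% → £0.00
Total tax = £6.56 + £1.04 + £0.59 = £8.19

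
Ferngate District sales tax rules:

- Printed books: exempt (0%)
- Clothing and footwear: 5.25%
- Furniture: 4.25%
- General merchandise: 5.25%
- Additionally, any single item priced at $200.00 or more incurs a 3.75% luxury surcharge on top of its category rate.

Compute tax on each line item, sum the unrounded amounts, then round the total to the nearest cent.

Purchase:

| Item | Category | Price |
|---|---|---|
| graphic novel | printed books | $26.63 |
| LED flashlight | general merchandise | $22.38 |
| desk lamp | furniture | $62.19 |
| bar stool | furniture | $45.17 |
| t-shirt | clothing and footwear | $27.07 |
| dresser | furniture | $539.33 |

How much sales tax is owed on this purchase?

Graphic novel $26.63: printed books → 0% → $0.00
LED flashlight $22.38: general merchandise → 5.25% → $1.17495
Desk lamp $62.19: furniture → 4.25% → $2.643075
Bar stool $45.17: furniture → 4.25% → $1.919725
T-shirt $27.07: clothing and footwear → 5.25% → $1.421175
Dresser $539.33: furniture → 4.25% + 3.75% surcharge = 8% → $43.1464
Unrounded tax sum = $50.305325 → $50.31

$50.31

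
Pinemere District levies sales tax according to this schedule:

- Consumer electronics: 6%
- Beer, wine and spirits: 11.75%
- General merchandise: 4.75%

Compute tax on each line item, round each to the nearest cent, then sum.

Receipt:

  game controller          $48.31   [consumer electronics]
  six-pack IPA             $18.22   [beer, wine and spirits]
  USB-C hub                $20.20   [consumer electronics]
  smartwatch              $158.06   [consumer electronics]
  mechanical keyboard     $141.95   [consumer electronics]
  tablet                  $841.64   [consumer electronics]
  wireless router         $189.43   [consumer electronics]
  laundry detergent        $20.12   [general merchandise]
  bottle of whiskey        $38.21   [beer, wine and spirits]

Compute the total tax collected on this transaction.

$91.57

Game controller $48.31: consumer electronics → 6% → $2.90
Six-pack IPA $18.22: beer, wine and spirits → 11.75% → $2.14
USB-C hub $20.20: consumer electronics → 6% → $1.21
Smartwatch $158.06: consumer electronics → 6% → $9.48
Mechanical keyboard $141.95: consumer electronics → 6% → $8.52
Tablet $841.64: consumer electronics → 6% → $50.50
Wireless router $189.43: consumer electronics → 6% → $11.37
Laundry detergent $20.12: general merchandise → 4.75% → $0.96
Bottle of whiskey $38.21: beer, wine and spirits → 11.75% → $4.49
Total tax = $2.90 + $2.14 + $1.21 + $9.48 + $8.52 + $50.50 + $11.37 + $0.96 + $4.49 = $91.57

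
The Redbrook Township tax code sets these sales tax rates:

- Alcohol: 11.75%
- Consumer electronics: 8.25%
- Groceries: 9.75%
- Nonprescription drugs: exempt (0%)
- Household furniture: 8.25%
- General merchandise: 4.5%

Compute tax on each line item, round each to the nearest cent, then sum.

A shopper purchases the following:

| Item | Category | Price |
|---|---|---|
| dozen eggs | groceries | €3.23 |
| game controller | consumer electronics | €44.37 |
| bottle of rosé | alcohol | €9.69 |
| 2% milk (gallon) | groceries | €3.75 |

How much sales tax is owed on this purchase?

€5.48

Dozen eggs €3.23: groceries → 9.75% → €0.31
Game controller €44.37: consumer electronics → 8.25% → €3.66
Bottle of rosé €9.69: alcohol → 11.75% → €1.14
2% milk (gallon) €3.75: groceries → 9.75% → €0.37
Total tax = €0.31 + €3.66 + €1.14 + €0.37 = €5.48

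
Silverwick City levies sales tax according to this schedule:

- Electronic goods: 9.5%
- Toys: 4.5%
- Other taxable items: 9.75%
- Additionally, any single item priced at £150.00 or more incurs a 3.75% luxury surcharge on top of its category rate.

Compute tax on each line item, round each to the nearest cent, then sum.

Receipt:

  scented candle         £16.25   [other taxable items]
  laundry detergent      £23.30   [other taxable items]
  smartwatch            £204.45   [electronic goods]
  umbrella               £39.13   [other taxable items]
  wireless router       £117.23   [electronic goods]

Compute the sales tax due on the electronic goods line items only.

Smartwatch £204.45: electronic goods → 9.5% + 3.75% surcharge = 13.25% → £27.09
Wireless router £117.23: electronic goods → 9.5% → £11.14
Tax on electronic goods = £27.09 + £11.14 = £38.23

£38.23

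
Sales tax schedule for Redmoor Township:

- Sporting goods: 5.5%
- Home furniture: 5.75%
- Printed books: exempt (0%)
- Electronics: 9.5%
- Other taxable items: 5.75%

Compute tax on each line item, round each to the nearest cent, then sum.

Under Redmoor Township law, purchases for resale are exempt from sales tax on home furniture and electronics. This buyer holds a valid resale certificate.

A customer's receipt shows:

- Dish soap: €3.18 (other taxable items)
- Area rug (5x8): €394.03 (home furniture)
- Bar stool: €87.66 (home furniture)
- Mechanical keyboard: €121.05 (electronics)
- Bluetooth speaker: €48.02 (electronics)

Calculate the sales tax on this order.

Dish soap €3.18: other taxable items → 5.75% → €0.18
Area rug (5x8) €394.03: home furniture, buyer-exempt → 0% → €0.00
Bar stool €87.66: home furniture, buyer-exempt → 0% → €0.00
Mechanical keyboard €121.05: electronics, buyer-exempt → 0% → €0.00
Bluetooth speaker €48.02: electronics, buyer-exempt → 0% → €0.00
Total tax = €0.18

€0.18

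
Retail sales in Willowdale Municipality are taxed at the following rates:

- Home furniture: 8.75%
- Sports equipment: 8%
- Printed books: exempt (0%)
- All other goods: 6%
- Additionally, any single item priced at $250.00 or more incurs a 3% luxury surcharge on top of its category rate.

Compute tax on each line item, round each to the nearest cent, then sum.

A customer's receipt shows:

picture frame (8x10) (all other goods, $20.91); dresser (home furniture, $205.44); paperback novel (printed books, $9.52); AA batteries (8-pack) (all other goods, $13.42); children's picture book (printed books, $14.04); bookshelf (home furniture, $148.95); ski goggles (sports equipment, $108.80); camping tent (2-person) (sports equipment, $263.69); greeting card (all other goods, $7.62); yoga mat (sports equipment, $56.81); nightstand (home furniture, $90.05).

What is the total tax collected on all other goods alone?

$2.52

Picture frame (8x10) $20.91: all other goods → 6% → $1.25
AA batteries (8-pack) $13.42: all other goods → 6% → $0.81
Greeting card $7.62: all other goods → 6% → $0.46
Tax on all other goods = $1.25 + $0.81 + $0.46 = $2.52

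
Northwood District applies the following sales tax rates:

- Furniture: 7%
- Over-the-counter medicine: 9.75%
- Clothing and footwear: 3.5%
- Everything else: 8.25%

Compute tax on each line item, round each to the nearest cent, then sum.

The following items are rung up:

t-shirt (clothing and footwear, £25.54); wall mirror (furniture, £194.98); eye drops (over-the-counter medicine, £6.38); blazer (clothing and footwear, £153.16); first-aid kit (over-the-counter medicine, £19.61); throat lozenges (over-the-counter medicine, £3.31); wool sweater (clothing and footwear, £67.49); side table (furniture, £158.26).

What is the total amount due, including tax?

£664.92

T-shirt £25.54: clothing and footwear → 3.5% → £0.89
Wall mirror £194.98: furniture → 7% → £13.65
Eye drops £6.38: over-the-counter medicine → 9.75% → £0.62
Blazer £153.16: clothing and footwear → 3.5% → £5.36
First-aid kit £19.61: over-the-counter medicine → 9.75% → £1.91
Throat lozenges £3.31: over-the-counter medicine → 9.75% → £0.32
Wool sweater £67.49: clothing and footwear → 3.5% → £2.36
Side table £158.26: furniture → 7% → £11.08
Subtotal = £628.73; tax = £36.19; total due = £664.92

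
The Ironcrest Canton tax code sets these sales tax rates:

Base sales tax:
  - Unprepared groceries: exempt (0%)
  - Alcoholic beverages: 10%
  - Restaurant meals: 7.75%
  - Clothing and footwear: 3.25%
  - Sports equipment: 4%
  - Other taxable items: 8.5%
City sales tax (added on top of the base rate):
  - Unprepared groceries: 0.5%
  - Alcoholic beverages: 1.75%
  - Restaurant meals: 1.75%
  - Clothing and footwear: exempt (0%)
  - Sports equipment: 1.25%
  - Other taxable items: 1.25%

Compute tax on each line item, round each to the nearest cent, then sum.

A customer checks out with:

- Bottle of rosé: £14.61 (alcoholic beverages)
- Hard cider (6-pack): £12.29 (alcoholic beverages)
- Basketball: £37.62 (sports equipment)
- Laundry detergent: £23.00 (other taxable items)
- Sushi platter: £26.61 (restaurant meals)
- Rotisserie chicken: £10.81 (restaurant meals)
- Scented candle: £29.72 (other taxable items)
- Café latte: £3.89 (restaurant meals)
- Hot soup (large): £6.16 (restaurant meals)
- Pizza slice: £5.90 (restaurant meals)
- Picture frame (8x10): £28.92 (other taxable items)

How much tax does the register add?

Bottle of rosé £14.61: alcoholic beverages → 10% + 1.75% city = 11.75% → £1.72
Hard cider (6-pack) £12.29: alcoholic beverages → 10% + 1.75% city = 11.75% → £1.44
Basketball £37.62: sports equipment → 4% + 1.25% city = 5.25% → £1.98
Laundry detergent £23.00: other taxable items → 8.5% + 1.25% city = 9.75% → £2.24
Sushi platter £26.61: restaurant meals → 7.75% + 1.75% city = 9.5% → £2.53
Rotisserie chicken £10.81: restaurant meals → 7.75% + 1.75% city = 9.5% → £1.03
Scented candle £29.72: other taxable items → 8.5% + 1.25% city = 9.75% → £2.90
Café latte £3.89: restaurant meals → 7.75% + 1.75% city = 9.5% → £0.37
Hot soup (large) £6.16: restaurant meals → 7.75% + 1.75% city = 9.5% → £0.59
Pizza slice £5.90: restaurant meals → 7.75% + 1.75% city = 9.5% → £0.56
Picture frame (8x10) £28.92: other taxable items → 8.5% + 1.25% city = 9.75% → £2.82
Total tax = £1.72 + £1.44 + £1.98 + £2.24 + £2.53 + £1.03 + £2.90 + £0.37 + £0.59 + £0.56 + £2.82 = £18.18

£18.18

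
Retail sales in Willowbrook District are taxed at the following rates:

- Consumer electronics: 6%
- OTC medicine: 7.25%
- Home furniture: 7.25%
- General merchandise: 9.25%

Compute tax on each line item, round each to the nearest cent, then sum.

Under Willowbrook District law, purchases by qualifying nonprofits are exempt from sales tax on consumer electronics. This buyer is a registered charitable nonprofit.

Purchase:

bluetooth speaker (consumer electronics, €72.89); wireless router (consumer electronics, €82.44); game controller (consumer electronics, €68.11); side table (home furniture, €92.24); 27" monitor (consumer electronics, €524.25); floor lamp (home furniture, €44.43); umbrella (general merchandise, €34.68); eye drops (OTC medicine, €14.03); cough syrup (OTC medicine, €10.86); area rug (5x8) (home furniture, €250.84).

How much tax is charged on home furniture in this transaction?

Side table €92.24: home furniture → 7.25% → €6.69
Floor lamp €44.43: home furniture → 7.25% → €3.22
Area rug (5x8) €250.84: home furniture → 7.25% → €18.19
Tax on home furniture = €6.69 + €3.22 + €18.19 = €28.10

€28.10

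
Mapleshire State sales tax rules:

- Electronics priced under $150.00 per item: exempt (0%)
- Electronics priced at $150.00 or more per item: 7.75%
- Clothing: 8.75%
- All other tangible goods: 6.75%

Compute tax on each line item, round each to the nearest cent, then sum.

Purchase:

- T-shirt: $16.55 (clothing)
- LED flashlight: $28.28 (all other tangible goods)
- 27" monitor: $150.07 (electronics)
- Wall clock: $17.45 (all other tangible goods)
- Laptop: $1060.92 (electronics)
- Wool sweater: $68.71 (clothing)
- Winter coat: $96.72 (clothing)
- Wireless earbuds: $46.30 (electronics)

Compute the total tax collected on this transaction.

T-shirt $16.55: clothing → 8.75% → $1.45
LED flashlight $28.28: all other tangible goods → 6.75% → $1.91
27" monitor $150.07: electronics, $150.00 or more → 7.75% → $11.63
Wall clock $17.45: all other tangible goods → 6.75% → $1.18
Laptop $1060.92: electronics, $150.00 or more → 7.75% → $82.22
Wool sweater $68.71: clothing → 8.75% → $6.01
Winter coat $96.72: clothing → 8.75% → $8.46
Wireless earbuds $46.30: electronics, under $150.00 → 0% → $0.00
Total tax = $1.45 + $1.91 + $11.63 + $1.18 + $82.22 + $6.01 + $8.46 = $112.86

$112.86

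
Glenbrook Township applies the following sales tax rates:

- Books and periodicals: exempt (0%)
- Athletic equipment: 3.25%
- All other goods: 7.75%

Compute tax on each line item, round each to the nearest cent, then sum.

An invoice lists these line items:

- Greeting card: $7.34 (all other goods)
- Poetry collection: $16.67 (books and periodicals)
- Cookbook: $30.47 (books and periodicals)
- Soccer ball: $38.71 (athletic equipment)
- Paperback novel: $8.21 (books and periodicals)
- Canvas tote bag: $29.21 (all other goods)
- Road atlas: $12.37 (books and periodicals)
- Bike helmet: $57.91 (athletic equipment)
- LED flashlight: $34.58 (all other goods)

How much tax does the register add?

$8.65

Greeting card $7.34: all other goods → 7.75% → $0.57
Poetry collection $16.67: books and periodicals → 0% → $0.00
Cookbook $30.47: books and periodicals → 0% → $0.00
Soccer ball $38.71: athletic equipment → 3.25% → $1.26
Paperback novel $8.21: books and periodicals → 0% → $0.00
Canvas tote bag $29.21: all other goods → 7.75% → $2.26
Road atlas $12.37: books and periodicals → 0% → $0.00
Bike helmet $57.91: athletic equipment → 3.25% → $1.88
LED flashlight $34.58: all other goods → 7.75% → $2.68
Total tax = $0.57 + $1.26 + $2.26 + $1.88 + $2.68 = $8.65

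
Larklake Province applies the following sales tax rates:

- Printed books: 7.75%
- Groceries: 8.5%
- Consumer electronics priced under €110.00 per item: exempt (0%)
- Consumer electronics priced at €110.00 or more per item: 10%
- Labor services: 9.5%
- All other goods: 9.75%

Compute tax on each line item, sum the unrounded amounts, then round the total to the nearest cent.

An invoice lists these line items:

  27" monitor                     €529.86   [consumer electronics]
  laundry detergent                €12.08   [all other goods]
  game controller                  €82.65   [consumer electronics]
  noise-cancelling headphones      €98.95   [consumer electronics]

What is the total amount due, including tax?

€777.70

27" monitor €529.86: consumer electronics, €110.00 or more → 10% → €52.986
Laundry detergent €12.08: all other goods → 9.75% → €1.1778
Game controller €82.65: consumer electronics, under €110.00 → 0% → €0.00
Noise-cancelling headphones €98.95: consumer electronics, under €110.00 → 0% → €0.00
Subtotal = €723.54; unrounded tax = €54.1638 → €54.16; total due = €777.70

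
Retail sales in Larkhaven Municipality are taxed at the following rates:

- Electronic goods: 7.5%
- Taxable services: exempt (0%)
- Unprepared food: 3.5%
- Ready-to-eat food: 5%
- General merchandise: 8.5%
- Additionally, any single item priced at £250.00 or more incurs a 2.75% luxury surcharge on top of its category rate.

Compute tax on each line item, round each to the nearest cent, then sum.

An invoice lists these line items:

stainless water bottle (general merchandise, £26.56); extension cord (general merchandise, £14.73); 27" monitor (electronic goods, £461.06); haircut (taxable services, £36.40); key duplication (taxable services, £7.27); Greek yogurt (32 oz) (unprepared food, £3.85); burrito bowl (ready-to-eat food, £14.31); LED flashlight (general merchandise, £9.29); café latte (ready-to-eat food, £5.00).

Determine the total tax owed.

£52.66

Stainless water bottle £26.56: general merchandise → 8.5% → £2.26
Extension cord £14.73: general merchandise → 8.5% → £1.25
27" monitor £461.06: electronic goods → 7.5% + 2.75% surcharge = 10.25% → £47.26
Haircut £36.40: taxable services → 0% → £0.00
Key duplication £7.27: taxable services → 0% → £0.00
Greek yogurt (32 oz) £3.85: unprepared food → 3.5% → £0.13
Burrito bowl £14.31: ready-to-eat food → 5% → £0.72
LED flashlight £9.29: general merchandise → 8.5% → £0.79
Café latte £5.00: ready-to-eat food → 5% → £0.25
Total tax = £2.26 + £1.25 + £47.26 + £0.13 + £0.72 + £0.79 + £0.25 = £52.66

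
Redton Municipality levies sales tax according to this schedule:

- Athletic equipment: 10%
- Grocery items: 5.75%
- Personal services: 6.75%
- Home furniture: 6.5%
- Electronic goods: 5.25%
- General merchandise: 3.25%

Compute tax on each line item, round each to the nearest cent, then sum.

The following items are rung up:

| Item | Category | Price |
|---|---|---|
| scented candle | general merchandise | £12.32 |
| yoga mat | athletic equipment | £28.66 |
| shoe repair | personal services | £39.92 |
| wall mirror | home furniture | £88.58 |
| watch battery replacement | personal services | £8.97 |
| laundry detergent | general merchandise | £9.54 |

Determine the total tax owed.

Scented candle £12.32: general merchandise → 3.25% → £0.40
Yoga mat £28.66: athletic equipment → 10% → £2.87
Shoe repair £39.92: personal services → 6.75% → £2.69
Wall mirror £88.58: home furniture → 6.5% → £5.76
Watch battery replacement £8.97: personal services → 6.75% → £0.61
Laundry detergent £9.54: general merchandise → 3.25% → £0.31
Total tax = £0.40 + £2.87 + £2.69 + £5.76 + £0.61 + £0.31 = £12.64

£12.64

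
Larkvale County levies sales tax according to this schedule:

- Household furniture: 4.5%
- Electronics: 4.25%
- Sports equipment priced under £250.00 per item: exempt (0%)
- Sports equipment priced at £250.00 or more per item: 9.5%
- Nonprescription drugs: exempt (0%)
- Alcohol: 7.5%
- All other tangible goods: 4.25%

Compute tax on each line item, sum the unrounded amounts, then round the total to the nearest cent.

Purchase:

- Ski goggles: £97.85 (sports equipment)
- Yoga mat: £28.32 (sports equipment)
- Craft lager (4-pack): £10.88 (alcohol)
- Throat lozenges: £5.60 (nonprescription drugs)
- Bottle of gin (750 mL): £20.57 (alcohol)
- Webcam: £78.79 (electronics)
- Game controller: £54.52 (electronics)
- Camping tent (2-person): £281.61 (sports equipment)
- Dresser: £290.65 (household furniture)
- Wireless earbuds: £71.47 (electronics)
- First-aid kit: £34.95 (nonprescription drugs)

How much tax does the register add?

Ski goggles £97.85: sports equipment, under £250.00 → 0% → £0.00
Yoga mat £28.32: sports equipment, under £250.00 → 0% → £0.00
Craft lager (4-pack) £10.88: alcohol → 7.5% → £0.816
Throat lozenges £5.60: nonprescription drugs → 0% → £0.00
Bottle of gin (750 mL) £20.57: alcohol → 7.5% → £1.54275
Webcam £78.79: electronics → 4.25% → £3.348575
Game controller £54.52: electronics → 4.25% → £2.3171
Camping tent (2-person) £281.61: sports equipment, £250.00 or more → 9.5% → £26.75295
Dresser £290.65: household furniture → 4.5% → £13.07925
Wireless earbuds £71.47: electronics → 4.25% → £3.037475
First-aid kit £34.95: nonprescription drugs → 0% → £0.00
Unrounded tax sum = £50.8941 → £50.89

£50.89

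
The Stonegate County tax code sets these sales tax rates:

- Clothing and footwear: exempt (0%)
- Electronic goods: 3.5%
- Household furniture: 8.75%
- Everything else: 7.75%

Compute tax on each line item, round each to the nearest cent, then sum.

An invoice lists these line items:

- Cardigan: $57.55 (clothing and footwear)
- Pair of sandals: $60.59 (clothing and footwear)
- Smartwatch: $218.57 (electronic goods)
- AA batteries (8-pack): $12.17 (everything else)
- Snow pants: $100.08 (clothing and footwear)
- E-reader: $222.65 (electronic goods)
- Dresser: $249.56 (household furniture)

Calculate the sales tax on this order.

Cardigan $57.55: clothing and footwear → 0% → $0.00
Pair of sandals $60.59: clothing and footwear → 0% → $0.00
Smartwatch $218.57: electronic goods → 3.5% → $7.65
AA batteries (8-pack) $12.17: everything else → 7.75% → $0.94
Snow pants $100.08: clothing and footwear → 0% → $0.00
E-reader $222.65: electronic goods → 3.5% → $7.79
Dresser $249.56: household furniture → 8.75% → $21.84
Total tax = $7.65 + $0.94 + $7.79 + $21.84 = $38.22

$38.22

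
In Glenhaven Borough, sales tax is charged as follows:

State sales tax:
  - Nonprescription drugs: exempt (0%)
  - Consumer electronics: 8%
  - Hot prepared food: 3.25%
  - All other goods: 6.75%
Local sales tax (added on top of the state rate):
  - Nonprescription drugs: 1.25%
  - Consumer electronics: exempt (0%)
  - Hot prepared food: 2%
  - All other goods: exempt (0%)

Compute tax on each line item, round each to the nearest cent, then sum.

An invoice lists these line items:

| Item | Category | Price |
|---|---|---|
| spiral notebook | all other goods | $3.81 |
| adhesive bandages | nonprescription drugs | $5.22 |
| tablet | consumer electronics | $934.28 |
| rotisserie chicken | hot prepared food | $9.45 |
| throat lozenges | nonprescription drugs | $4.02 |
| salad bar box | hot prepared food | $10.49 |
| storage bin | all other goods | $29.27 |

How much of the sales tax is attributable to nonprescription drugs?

Adhesive bandages $5.22: nonprescription drugs → 0% + 1.25% local = 1.25% → $0.07
Throat lozenges $4.02: nonprescription drugs → 0% + 1.25% local = 1.25% → $0.05
Tax on nonprescription drugs = $0.07 + $0.05 = $0.12

$0.12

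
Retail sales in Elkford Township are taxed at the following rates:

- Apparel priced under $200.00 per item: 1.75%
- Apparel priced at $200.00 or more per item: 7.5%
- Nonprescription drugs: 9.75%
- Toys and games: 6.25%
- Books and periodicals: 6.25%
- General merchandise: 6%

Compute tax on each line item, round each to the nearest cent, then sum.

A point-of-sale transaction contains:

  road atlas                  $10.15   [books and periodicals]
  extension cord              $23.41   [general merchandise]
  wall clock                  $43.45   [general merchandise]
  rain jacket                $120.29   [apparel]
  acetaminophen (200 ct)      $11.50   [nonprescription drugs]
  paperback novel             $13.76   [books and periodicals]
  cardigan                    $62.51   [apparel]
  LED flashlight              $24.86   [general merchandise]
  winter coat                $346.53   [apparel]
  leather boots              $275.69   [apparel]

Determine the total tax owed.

$57.98

Road atlas $10.15: books and periodicals → 6.25% → $0.63
Extension cord $23.41: general merchandise → 6% → $1.40
Wall clock $43.45: general merchandise → 6% → $2.61
Rain jacket $120.29: apparel, under $200.00 → 1.75% → $2.11
Acetaminophen (200 ct) $11.50: nonprescription drugs → 9.75% → $1.12
Paperback novel $13.76: books and periodicals → 6.25% → $0.86
Cardigan $62.51: apparel, under $200.00 → 1.75% → $1.09
LED flashlight $24.86: general merchandise → 6% → $1.49
Winter coat $346.53: apparel, $200.00 or more → 7.5% → $25.99
Leather boots $275.69: apparel, $200.00 or more → 7.5% → $20.68
Total tax = $0.63 + $1.40 + $2.61 + $2.11 + $1.12 + $0.86 + $1.09 + $1.49 + $25.99 + $20.68 = $57.98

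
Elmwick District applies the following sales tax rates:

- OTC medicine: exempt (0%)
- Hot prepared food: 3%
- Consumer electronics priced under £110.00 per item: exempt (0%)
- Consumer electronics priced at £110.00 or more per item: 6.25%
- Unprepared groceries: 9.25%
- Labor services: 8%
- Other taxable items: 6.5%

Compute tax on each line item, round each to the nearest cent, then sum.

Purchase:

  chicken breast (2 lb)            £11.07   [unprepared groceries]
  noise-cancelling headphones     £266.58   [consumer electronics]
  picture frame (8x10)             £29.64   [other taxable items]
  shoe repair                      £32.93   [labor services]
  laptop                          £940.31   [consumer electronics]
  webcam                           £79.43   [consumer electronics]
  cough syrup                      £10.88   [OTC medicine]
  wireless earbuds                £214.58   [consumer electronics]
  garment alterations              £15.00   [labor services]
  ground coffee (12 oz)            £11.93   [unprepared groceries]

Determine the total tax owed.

£96.72

Chicken breast (2 lb) £11.07: unprepared groceries → 9.25% → £1.02
Noise-cancelling headphones £266.58: consumer electronics, £110.00 or more → 6.25% → £16.66
Picture frame (8x10) £29.64: other taxable items → 6.5% → £1.93
Shoe repair £32.93: labor services → 8% → £2.63
Laptop £940.31: consumer electronics, £110.00 or more → 6.25% → £58.77
Webcam £79.43: consumer electronics, under £110.00 → 0% → £0.00
Cough syrup £10.88: OTC medicine → 0% → £0.00
Wireless earbuds £214.58: consumer electronics, £110.00 or more → 6.25% → £13.41
Garment alterations £15.00: labor services → 8% → £1.20
Ground coffee (12 oz) £11.93: unprepared groceries → 9.25% → £1.10
Total tax = £1.02 + £16.66 + £1.93 + £2.63 + £58.77 + £13.41 + £1.20 + £1.10 = £96.72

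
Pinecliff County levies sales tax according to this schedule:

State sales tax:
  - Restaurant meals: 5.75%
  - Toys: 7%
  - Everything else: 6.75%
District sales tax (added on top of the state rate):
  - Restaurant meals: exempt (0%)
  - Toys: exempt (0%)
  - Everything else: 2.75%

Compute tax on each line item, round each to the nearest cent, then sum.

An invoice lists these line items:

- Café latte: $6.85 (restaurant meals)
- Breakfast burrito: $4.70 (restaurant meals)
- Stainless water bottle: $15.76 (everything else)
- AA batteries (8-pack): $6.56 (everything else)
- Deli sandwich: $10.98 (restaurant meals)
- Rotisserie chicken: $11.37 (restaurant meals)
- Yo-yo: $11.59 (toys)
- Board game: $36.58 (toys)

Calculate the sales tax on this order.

Café latte $6.85: restaurant meals → 5.75% + 0% district = 5.75% → $0.39
Breakfast burrito $4.70: restaurant meals → 5.75% + 0% district = 5.75% → $0.27
Stainless water bottle $15.76: everything else → 6.75% + 2.75% district = 9.5% → $1.50
AA batteries (8-pack) $6.56: everything else → 6.75% + 2.75% district = 9.5% → $0.62
Deli sandwich $10.98: restaurant meals → 5.75% + 0% district = 5.75% → $0.63
Rotisserie chicken $11.37: restaurant meals → 5.75% + 0% district = 5.75% → $0.65
Yo-yo $11.59: toys → 7% + 0% district = 7% → $0.81
Board game $36.58: toys → 7% + 0% district = 7% → $2.56
Total tax = $0.39 + $0.27 + $1.50 + $0.62 + $0.63 + $0.65 + $0.81 + $2.56 = $7.43

$7.43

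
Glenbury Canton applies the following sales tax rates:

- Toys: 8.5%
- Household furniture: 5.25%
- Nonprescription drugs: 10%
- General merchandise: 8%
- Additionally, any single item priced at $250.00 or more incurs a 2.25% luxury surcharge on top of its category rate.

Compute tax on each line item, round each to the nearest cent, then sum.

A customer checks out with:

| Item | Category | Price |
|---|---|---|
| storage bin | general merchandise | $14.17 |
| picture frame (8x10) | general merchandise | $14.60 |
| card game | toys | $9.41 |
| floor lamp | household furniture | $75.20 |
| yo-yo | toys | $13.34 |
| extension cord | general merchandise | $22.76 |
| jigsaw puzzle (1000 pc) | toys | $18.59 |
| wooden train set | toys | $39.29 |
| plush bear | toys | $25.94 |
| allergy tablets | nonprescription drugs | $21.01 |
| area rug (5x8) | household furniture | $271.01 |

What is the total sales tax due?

$39.55

Storage bin $14.17: general merchandise → 8% → $1.13
Picture frame (8x10) $14.60: general merchandise → 8% → $1.17
Card game $9.41: toys → 8.5% → $0.80
Floor lamp $75.20: household furniture → 5.25% → $3.95
Yo-yo $13.34: toys → 8.5% → $1.13
Extension cord $22.76: general merchandise → 8% → $1.82
Jigsaw puzzle (1000 pc) $18.59: toys → 8.5% → $1.58
Wooden train set $39.29: toys → 8.5% → $3.34
Plush bear $25.94: toys → 8.5% → $2.20
Allergy tablets $21.01: nonprescription drugs → 10% → $2.10
Area rug (5x8) $271.01: household furniture → 5.25% + 2.25% surcharge = 7.5% → $20.33
Total tax = $1.13 + $1.17 + $0.80 + $3.95 + $1.13 + $1.82 + $1.58 + $3.34 + $2.20 + $2.10 + $20.33 = $39.55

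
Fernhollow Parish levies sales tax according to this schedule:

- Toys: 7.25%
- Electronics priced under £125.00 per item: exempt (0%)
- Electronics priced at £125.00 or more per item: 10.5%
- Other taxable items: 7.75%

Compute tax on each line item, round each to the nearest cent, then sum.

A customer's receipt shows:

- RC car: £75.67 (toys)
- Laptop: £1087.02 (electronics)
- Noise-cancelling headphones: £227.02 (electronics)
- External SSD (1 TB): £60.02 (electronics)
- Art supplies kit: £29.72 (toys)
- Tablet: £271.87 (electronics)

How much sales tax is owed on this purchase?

£174.17

RC car £75.67: toys → 7.25% → £5.49
Laptop £1087.02: electronics, £125.00 or more → 10.5% → £114.14
Noise-cancelling headphones £227.02: electronics, £125.00 or more → 10.5% → £23.84
External SSD (1 TB) £60.02: electronics, under £125.00 → 0% → £0.00
Art supplies kit £29.72: toys → 7.25% → £2.15
Tablet £271.87: electronics, £125.00 or more → 10.5% → £28.55
Total tax = £5.49 + £114.14 + £23.84 + £2.15 + £28.55 = £174.17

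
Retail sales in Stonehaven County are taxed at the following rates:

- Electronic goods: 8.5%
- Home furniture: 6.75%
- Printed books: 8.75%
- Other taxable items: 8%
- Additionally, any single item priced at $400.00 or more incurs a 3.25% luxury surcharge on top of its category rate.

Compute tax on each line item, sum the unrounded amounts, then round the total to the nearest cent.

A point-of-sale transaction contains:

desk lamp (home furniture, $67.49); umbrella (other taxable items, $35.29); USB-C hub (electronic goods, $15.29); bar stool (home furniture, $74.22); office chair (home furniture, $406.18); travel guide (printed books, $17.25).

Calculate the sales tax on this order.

$55.82

Desk lamp $67.49: home furniture → 6.75% → $4.555575
Umbrella $35.29: other taxable items → 8% → $2.8232
USB-C hub $15.29: electronic goods → 8.5% → $1.29965
Bar stool $74.22: home furniture → 6.75% → $5.00985
Office chair $406.18: home furniture → 6.75% + 3.25% surcharge = 10% → $40.618
Travel guide $17.25: printed books → 8.75% → $1.509375
Unrounded tax sum = $55.81565 → $55.82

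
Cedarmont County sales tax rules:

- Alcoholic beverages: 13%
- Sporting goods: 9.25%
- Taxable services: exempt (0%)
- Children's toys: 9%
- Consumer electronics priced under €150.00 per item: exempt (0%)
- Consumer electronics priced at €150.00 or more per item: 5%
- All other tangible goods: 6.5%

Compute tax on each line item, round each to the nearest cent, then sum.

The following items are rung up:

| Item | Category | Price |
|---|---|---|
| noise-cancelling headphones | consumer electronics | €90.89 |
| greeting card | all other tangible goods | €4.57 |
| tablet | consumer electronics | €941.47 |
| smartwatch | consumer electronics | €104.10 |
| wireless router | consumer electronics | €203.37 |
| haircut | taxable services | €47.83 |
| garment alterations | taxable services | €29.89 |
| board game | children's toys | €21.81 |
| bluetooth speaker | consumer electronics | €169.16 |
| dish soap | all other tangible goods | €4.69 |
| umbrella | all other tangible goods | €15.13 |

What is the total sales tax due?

€69.24

Noise-cancelling headphones €90.89: consumer electronics, under €150.00 → 0% → €0.00
Greeting card €4.57: all other tangible goods → 6.5% → €0.30
Tablet €941.47: consumer electronics, €150.00 or more → 5% → €47.07
Smartwatch €104.10: consumer electronics, under €150.00 → 0% → €0.00
Wireless router €203.37: consumer electronics, €150.00 or more → 5% → €10.17
Haircut €47.83: taxable services → 0% → €0.00
Garment alterations €29.89: taxable services → 0% → €0.00
Board game €21.81: children's toys → 9% → €1.96
Bluetooth speaker €169.16: consumer electronics, €150.00 or more → 5% → €8.46
Dish soap €4.69: all other tangible goods → 6.5% → €0.30
Umbrella €15.13: all other tangible goods → 6.5% → €0.98
Total tax = €0.30 + €47.07 + €10.17 + €1.96 + €8.46 + €0.30 + €0.98 = €69.24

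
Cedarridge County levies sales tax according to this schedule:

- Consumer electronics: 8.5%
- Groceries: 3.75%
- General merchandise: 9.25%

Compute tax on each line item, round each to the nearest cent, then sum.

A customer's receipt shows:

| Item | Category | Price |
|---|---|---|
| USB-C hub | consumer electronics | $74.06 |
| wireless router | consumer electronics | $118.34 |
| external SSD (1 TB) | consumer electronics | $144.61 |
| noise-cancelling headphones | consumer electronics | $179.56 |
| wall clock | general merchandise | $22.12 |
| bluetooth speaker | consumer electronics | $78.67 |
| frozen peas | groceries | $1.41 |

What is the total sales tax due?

$52.70

USB-C hub $74.06: consumer electronics → 8.5% → $6.30
Wireless router $118.34: consumer electronics → 8.5% → $10.06
External SSD (1 TB) $144.61: consumer electronics → 8.5% → $12.29
Noise-cancelling headphones $179.56: consumer electronics → 8.5% → $15.26
Wall clock $22.12: general merchandise → 9.25% → $2.05
Bluetooth speaker $78.67: consumer electronics → 8.5% → $6.69
Frozen peas $1.41: groceries → 3.75% → $0.05
Total tax = $6.30 + $10.06 + $12.29 + $15.26 + $2.05 + $6.69 + $0.05 = $52.70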